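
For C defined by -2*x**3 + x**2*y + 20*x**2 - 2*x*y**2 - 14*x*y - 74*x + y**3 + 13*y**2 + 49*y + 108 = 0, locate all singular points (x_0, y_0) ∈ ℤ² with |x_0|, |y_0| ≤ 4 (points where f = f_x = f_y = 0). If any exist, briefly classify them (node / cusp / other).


Singular points: {(3, -2)}; classification: cusp.

Compute partial derivatives:
  f_x = -6*x**2 + 2*x*y + 40*x - 2*y**2 - 14*y - 74.
  f_y = x**2 - 4*x*y - 14*x + 3*y**2 + 26*y + 49.
Scan x_0 ∈ {−4, ..., 4}. For each x_0, f_y(x_0, y) is a polynomial in y; find its integer roots y ∈ {−4, ..., 4}, then test f_x and f at those candidates.
  x = -4: f_y(-4, y) = 3*y**2 + 42*y + 121; no integer root y with |y| ≤ 4.
  x = -3: f_y(-3, y) = 3*y**2 + 38*y + 100; no integer root y with |y| ≤ 4.
  x = -2: f_y(-2, y) = 3*y**2 + 34*y + 81; no integer root y with |y| ≤ 4.
  x = -1: f_y(-1, y) = 3*y**2 + 30*y + 64; no integer root y with |y| ≤ 4.
  x = 0: f_y(0, y) = 3*y**2 + 26*y + 49; no integer root y with |y| ≤ 4.
  x = 1: f_y(1, y) = 3*y**2 + 22*y + 36; no integer root y with |y| ≤ 4.
  x = 2: f_y(2, y) = 3*y**2 + 18*y + 25; no integer root y with |y| ≤ 4.
  x = 3: f_y(3, y) = 3*y**2 + 14*y + 16; vanishes at y ∈ {-2}. (3, -2): f_x = 0, f = 0 — SINGULAR.
  x = 4: f_y(4, y) = 3*y**2 + 10*y + 9; no integer root y with |y| ≤ 4.
Only singular point on the grid: (3, -2).
Classify: substitute x = 3 + u, y = -2 + v and expand: f = -2*u**3 + u**2*v - 2*u*v**2 + v**3 + v**2.
No constant or linear terms (consistent with a singular point). Quadratic part: v**2. Cubic part: -2*u**3 + u**2*v - 2*u*v**2 + v**3.
The quadratic part v**2 is a perfect square, so there is a single (double) tangent line v = 0, i.e. y = -2. Restricting the cubic part to that line (v = 0) leaves -2*u**3 ≠ 0, so f is not divisible by v and the branch is v² ≈ 2*u**3 to lowest order — this is a cusp.
Classification: cusp.


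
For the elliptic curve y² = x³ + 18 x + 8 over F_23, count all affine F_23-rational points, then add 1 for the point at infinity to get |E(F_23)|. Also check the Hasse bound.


Affine points = {(0, 10), (0, 13), (1, 2), (1, 21), (2, 11), (2, 12), (4, 11), (4, 12), (5, 4), (5, 19), (9, 5), (9, 18), (13, 1), (13, 22), (17, 11), (17, 12), (18, 0), (22, 9), (22, 14)}; affine count = 19; |E(F_23)| = 20.

Discriminant check: Δ ∝ 4a³ + 27b² = 4·18³ + 27·8² = 4·5832 + 27·64 ≡ 9 (mod 23). Nonzero ⇒ E is nonsingular.
For each x ∈ F_23, compute rhs = x³ + 18·x + 8 mod 23, then count y ∈ F_23 with y² ≡ rhs.
  x = 0: rhs = 8, matching y values: 10, 13 (2 points).
  x = 1: rhs = 4, matching y values: 2, 21 (2 points).
  x = 2: rhs = 6, matching y values: 11, 12 (2 points).
  x = 3: rhs = 20, matching y values: none (0 points).
  x = 4: rhs = 6, matching y values: 11, 12 (2 points).
  x = 5: rhs = 16, matching y values: 4, 19 (2 points).
  x = 6: rhs = 10, matching y values: none (0 points).
  x = 7: rhs = 17, matching y values: none (0 points).
  x = 8: rhs = 20, matching y values: none (0 points).
  x = 9: rhs = 2, matching y values: 5, 18 (2 points).
  x = 10: rhs = 15, matching y values: none (0 points).
  x = 11: rhs = 19, matching y values: none (0 points).
  x = 12: rhs = 20, matching y values: none (0 points).
  x = 13: rhs = 1, matching y values: 1, 22 (2 points).
  x = 14: rhs = 14, matching y values: none (0 points).
  x = 15: rhs = 19, matching y values: none (0 points).
  x = 16: rhs = 22, matching y values: none (0 points).
  x = 17: rhs = 6, matching y values: 11, 12 (2 points).
  x = 18: rhs = 0, matching y values: 0 (1 points).
  x = 19: rhs = 10, matching y values: none (0 points).
  x = 20: rhs = 19, matching y values: none (0 points).
  x = 21: rhs = 10, matching y values: none (0 points).
  x = 22: rhs = 12, matching y values: 9, 14 (2 points).
Total affine count: 19.
Full point count |E(F_23)| = 19 + 1 = 20.
Hasse bound: |20 − (23+1)| = |-4| = 4 ≤ 2√23 ≈ 9.5917 ✓.


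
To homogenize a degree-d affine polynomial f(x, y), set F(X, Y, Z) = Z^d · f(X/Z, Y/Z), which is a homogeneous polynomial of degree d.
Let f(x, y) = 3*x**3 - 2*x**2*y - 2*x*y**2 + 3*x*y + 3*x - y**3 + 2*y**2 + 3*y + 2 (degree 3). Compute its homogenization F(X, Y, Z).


F(X, Y, Z) = 3*X**3 - 2*X**2*Y - 2*X*Y**2 + 3*X*Y*Z + 3*X*Z**2 - Y**3 + 2*Y**2*Z + 3*Y*Z**2 + 2*Z**3

deg(f) = 3.
Substitute x = X/Z, y = Y/Z into f, then multiply by Z^3.
  monomial 3·x^3·y^0 ↦ 3·X^3·Y^0·Z^0.
  monomial -2·x^2·y^1 ↦ -2·X^2·Y^1·Z^0.
  monomial -2·x^1·y^2 ↦ -2·X^1·Y^2·Z^0.
  monomial 3·x^1·y^1 ↦ 3·X^1·Y^1·Z^1.
  monomial 3·x^1·y^0 ↦ 3·X^1·Y^0·Z^2.
  monomial -1·x^0·y^3 ↦ -1·X^0·Y^3·Z^0.
  monomial 2·x^0·y^2 ↦ 2·X^0·Y^2·Z^1.
  monomial 3·x^0·y^1 ↦ 3·X^0·Y^1·Z^2.
  monomial 2·x^0·y^0 ↦ 2·X^0·Y^0·Z^3.
Collecting: F(X, Y, Z) = 3*X**3 - 2*X**2*Y - 2*X*Y**2 + 3*X*Y*Z + 3*X*Z**2 - Y**3 + 2*Y**2*Z + 3*Y*Z**2 + 2*Z**3.


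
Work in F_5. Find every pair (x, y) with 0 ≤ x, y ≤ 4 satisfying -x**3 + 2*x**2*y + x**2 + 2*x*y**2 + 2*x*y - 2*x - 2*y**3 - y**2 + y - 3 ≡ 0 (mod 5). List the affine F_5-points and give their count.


Affine F_5-points: {(0, 1), (1, 0), (1, 3), (3, 4), (4, 2)}; count = 5.

For each of the 25 pairs (x, y) ∈ F_5², evaluate f(x, y) mod 5. Record the zeros.
  x = 0: [0↦2, 1↦0, 2↦4, 3↦2, 4↦2]  zeros at y ∈ {1}
  x = 1: [0↦0, 1↦4, 2↦3, 3↦0, 4↦3]  zeros at y ∈ {0, 3}
  x = 2: [0↦4, 1↦3, 2↦1, 3↦1, 4↦1]  zeros at y ∈ ∅
  x = 3: [0↦3, 1↦1, 2↦2, 3↦4, 4↦0]  zeros at y ∈ {4}
  x = 4: [0↦1, 1↦2, 2↦0, 3↦3, 4↦4]  zeros at y ∈ {2}
Collecting zeros: affine points = {(0, 1), (1, 0), (1, 3), (3, 4), (4, 2)}.
Total count |C(F_5)_aff| = 5.


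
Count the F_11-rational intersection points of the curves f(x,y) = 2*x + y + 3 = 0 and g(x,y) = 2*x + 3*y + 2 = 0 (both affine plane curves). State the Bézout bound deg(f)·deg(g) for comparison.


Common zeros: {(1, 6)}; count = 1; Bézout bound = 1.

deg(f) = 1, deg(g) = 1, so Bézout bound = 1.
Scan x ∈ F_11. For each x, list the y ∈ F_11 with f(x, y) ≡ 0 and those with g(x, y) ≡ 0 (mod 11); the common zeros in that column are the intersection.
  x = 0: f ≡ 0 at y ∈ {8}; g ≡ 0 at y ∈ {3}; common: ∅.
  x = 1: f ≡ 0 at y ∈ {6}; g ≡ 0 at y ∈ {6}; common: {6}.
  x = 2: f ≡ 0 at y ∈ {4}; g ≡ 0 at y ∈ {9}; common: ∅.
  x = 3: f ≡ 0 at y ∈ {2}; g ≡ 0 at y ∈ {1}; common: ∅.
  x = 4: f ≡ 0 at y ∈ {0}; g ≡ 0 at y ∈ {4}; common: ∅.
  x = 5: f ≡ 0 at y ∈ {9}; g ≡ 0 at y ∈ {7}; common: ∅.
  x = 6: f ≡ 0 at y ∈ {7}; g ≡ 0 at y ∈ {10}; common: ∅.
  x = 7: f ≡ 0 at y ∈ {5}; g ≡ 0 at y ∈ {2}; common: ∅.
  x = 8: f ≡ 0 at y ∈ {3}; g ≡ 0 at y ∈ {5}; common: ∅.
  x = 9: f ≡ 0 at y ∈ {1}; g ≡ 0 at y ∈ {8}; common: ∅.
  x = 10: f ≡ 0 at y ∈ {10}; g ≡ 0 at y ∈ {0}; common: ∅.
Collecting: common zeros = {(1, 6)}, so the count is 1.
Comparison with the Bézout bound: 1 ≤ 1 = deg(f)·deg(g), as expected for curves with no common component (the bound is attained).


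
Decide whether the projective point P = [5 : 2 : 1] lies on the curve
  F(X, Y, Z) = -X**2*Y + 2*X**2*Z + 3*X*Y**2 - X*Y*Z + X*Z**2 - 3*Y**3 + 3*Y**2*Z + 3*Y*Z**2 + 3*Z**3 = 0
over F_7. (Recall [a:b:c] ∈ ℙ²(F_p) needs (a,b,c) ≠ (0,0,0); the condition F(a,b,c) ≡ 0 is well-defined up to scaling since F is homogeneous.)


F(5,2,1) ≡ 3 (mod 7); P is NOT on the curve.

Evaluate F(5, 2, 1) term-by-term (mod 7).
  -X**2*Y ↦ -1·25·2·1 = -50
  2*X**2*Z ↦ 2·25·1·1 = 50
  3*X*Y**2 ↦ 3·5·4·1 = 60
  -X*Y*Z ↦ -1·5·2·1 = -10
  X*Z**2 ↦ 1·5·1·1 = 5
  -3*Y**3 ↦ -3·1·8·1 = -24
  3*Y**2*Z ↦ 3·1·4·1 = 12
  3*Y*Z**2 ↦ 3·1·2·1 = 6
  3*Z**3 ↦ 3·1·1·1 = 3
Sum: F(5, 2, 1) = (-50) + (50) + (60) + (-10) + (5) + (-24) + (12) + (6) + (3) = 52.
Reducing mod 7: 52 ≡ 3 (mod 7).
Since F(a, b, c) ≡ 3 ≠ 0 (mod 7), P does NOT lie on the curve.


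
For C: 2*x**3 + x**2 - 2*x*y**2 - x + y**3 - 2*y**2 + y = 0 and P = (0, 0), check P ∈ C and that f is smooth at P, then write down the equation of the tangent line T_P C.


Tangent line at P: -x + y = 0.

Step 1: f(0, 0) = 0, so P lies on C.
Step 2: partial derivatives
  f_x(x, y) = 6*x**2 + 2*x - 2*y**2 - 1, f_y(x, y) = -4*x*y + 3*y**2 - 4*y + 1.
  f_x(P) = -1, f_y(P) = 1 (gradient nonzero, so P is smooth).
Step 3: tangent line at P: -1·(x − 0) + 1·(y − 0) = 0.
Expanding: -x + y = 0.


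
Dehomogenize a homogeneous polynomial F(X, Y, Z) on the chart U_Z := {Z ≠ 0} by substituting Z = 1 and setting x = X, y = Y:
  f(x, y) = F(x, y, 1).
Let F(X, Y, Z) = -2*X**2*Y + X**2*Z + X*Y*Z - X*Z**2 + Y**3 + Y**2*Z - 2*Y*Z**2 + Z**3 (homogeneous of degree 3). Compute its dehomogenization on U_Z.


f(x, y) = -2*x**2*y + x**2 + x*y - x + y**3 + y**2 - 2*y + 1

On U_Z we set Z = 1. Each monomial c·X^i·Y^j·Z^k in F becomes c·x^i·y^j·1^k = c·x^i·y^j.
Substituting Z = 1: F(X, Y, 1) = -2*x**2*y + x**2 + x*y - x + y**3 + y**2 - 2*y + 1.
Note: deg(f) ≤ deg(F) = 3; strict inequality happens when F is divisible by Z (lost terms).


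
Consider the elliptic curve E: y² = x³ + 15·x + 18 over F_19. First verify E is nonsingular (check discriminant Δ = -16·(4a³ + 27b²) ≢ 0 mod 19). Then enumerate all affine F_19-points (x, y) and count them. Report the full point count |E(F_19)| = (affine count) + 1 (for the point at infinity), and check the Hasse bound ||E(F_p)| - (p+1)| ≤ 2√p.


Affine points = {(4, 3), (4, 16), (5, 3), (5, 16), (6, 1), (6, 18), (8, 2), (8, 17), (10, 3), (10, 16), (12, 8), (12, 11), (13, 4), (13, 15)}; affine count = 14; |E(F_19)| = 15.

Discriminant check: Δ ∝ 4a³ + 27b² = 4·15³ + 27·18² = 4·3375 + 27·324 ≡ 18 (mod 19). Nonzero ⇒ E is nonsingular.
For each x ∈ F_19, compute rhs = x³ + 15·x + 18 mod 19, then count y ∈ F_19 with y² ≡ rhs.
  x = 0: rhs = 18, matching y values: none (0 points).
  x = 1: rhs = 15, matching y values: none (0 points).
  x = 2: rhs = 18, matching y values: none (0 points).
  x = 3: rhs = 14, matching y values: none (0 points).
  x = 4: rhs = 9, matching y values: 3, 16 (2 points).
  x = 5: rhs = 9, matching y values: 3, 16 (2 points).
  x = 6: rhs = 1, matching y values: 1, 18 (2 points).
  x = 7: rhs = 10, matching y values: none (0 points).
  x = 8: rhs = 4, matching y values: 2, 17 (2 points).
  x = 9: rhs = 8, matching y values: none (0 points).
  x = 10: rhs = 9, matching y values: 3, 16 (2 points).
  x = 11: rhs = 13, matching y values: none (0 points).
  x = 12: rhs = 7, matching y values: 8, 11 (2 points).
  x = 13: rhs = 16, matching y values: 4, 15 (2 points).
  x = 14: rhs = 8, matching y values: none (0 points).
  x = 15: rhs = 8, matching y values: none (0 points).
  x = 16: rhs = 3, matching y values: none (0 points).
  x = 17: rhs = 18, matching y values: none (0 points).
  x = 18: rhs = 2, matching y values: none (0 points).
Total affine count: 14.
Full point count |E(F_19)| = 14 + 1 = 15.
Hasse bound: |15 − (19+1)| = |-5| = 5 ≤ 2√19 ≈ 8.7178 ✓.


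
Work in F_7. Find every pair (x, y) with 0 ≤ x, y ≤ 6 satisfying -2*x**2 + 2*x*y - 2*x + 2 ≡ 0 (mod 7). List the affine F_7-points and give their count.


Affine F_7-points: {(1, 1), (2, 6), (3, 6), (4, 3), (5, 3), (6, 1)}; count = 6.

For each of the 49 pairs (x, y) ∈ F_7², evaluate f(x, y) mod 7. Record the zeros.
  x = 0: [0↦2, 1↦2, 2↦2, 3↦2, 4↦2, 5↦2, 6↦2]  zeros at y ∈ ∅
  x = 1: [0↦5, 1↦0, 2↦2, 3↦4, 4↦6, 5↦1, 6↦3]  zeros at y ∈ {1}
  x = 2: [0↦4, 1↦1, 2↦5, 3↦2, 4↦6, 5↦3, 6↦0]  zeros at y ∈ {6}
  x = 3: [0↦6, 1↦5, 2↦4, 3↦3, 4↦2, 5↦1, 6↦0]  zeros at y ∈ {6}
  x = 4: [0↦4, 1↦5, 2↦6, 3↦0, 4↦1, 5↦2, 6↦3]  zeros at y ∈ {3}
  x = 5: [0↦5, 1↦1, 2↦4, 3↦0, 4↦3, 5↦6, 6↦2]  zeros at y ∈ {3}
  x = 6: [0↦2, 1↦0, 2↦5, 3↦3, 4↦1, 5↦6, 6↦4]  zeros at y ∈ {1}
Collecting zeros: affine points = {(1, 1), (2, 6), (3, 6), (4, 3), (5, 3), (6, 1)}.
Total count |C(F_7)_aff| = 6.


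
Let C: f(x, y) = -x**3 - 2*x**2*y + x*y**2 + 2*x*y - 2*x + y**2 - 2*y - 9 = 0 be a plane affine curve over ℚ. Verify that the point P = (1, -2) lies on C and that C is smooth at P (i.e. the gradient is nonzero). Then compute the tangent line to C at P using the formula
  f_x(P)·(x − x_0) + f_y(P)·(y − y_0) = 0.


Tangent line at P: 3*x - 10*y - 23 = 0.

Step 1: f(1, -2) = 0, so P lies on C.
Step 2: partial derivatives
  f_x(x, y) = -3*x**2 - 4*x*y + y**2 + 2*y - 2, f_y(x, y) = -2*x**2 + 2*x*y + 2*x + 2*y - 2.
  f_x(P) = 3, f_y(P) = -10 (gradient nonzero, so P is smooth).
Step 3: tangent line at P: 3·(x − 1) + -10·(y − -2) = 0.
Expanding: 3*x - 10*y - 23 = 0.


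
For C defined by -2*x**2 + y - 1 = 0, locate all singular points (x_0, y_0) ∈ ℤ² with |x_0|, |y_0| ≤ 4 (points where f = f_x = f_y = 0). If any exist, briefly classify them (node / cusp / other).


No singular points in the scanned grid; C is smooth there.

Compute partial derivatives:
  f_x = -4*x.
  f_y = 1.
f_y = 1 is a nonzero constant, so f_y never vanishes: no point (x, y) can satisfy f = f_x = f_y = 0. In particular no (x, y) ∈ {−4, ..., 4}² is singular; the curve is smooth.


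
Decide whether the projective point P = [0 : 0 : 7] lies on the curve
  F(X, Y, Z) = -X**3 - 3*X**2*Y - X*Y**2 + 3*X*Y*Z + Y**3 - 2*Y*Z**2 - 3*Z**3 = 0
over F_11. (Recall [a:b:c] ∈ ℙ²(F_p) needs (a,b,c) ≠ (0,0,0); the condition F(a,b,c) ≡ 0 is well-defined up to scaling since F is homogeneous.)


F(0,0,7) ≡ 5 (mod 11); P is NOT on the curve.

Evaluate F(0, 0, 7) term-by-term (mod 11).
  -X**3 ↦ -1·0·1·1 = 0
  -3*X**2*Y ↦ -3·0·0·1 = 0
  -X*Y**2 ↦ -1·0·0·1 = 0
  3*X*Y*Z ↦ 3·0·0·7 = 0
  Y**3 ↦ 1·1·0·1 = 0
  -2*Y*Z**2 ↦ -2·1·0·49 = 0
  -3*Z**3 ↦ -3·1·1·343 = -1029
Sum: F(0, 0, 7) = (0) + (0) + (0) + (0) + (0) + (0) + (-1029) = -1029.
Reducing mod 11: -1029 ≡ 5 (mod 11).
Since F(a, b, c) ≡ 5 ≠ 0 (mod 11), P does NOT lie on the curve.


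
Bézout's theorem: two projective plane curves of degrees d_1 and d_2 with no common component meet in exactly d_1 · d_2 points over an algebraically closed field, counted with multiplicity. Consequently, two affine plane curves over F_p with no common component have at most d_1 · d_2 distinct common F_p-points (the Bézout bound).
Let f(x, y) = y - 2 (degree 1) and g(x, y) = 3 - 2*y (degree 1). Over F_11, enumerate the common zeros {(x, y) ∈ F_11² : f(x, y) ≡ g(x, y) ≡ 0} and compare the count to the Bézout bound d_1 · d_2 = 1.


Common zeros: ∅; count = 0; Bézout bound = 1.

deg(f) = 1, deg(g) = 1, so Bézout bound = 1.
Scan x ∈ F_11. For each x, list the y ∈ F_11 with f(x, y) ≡ 0 and those with g(x, y) ≡ 0 (mod 11); the common zeros in that column are the intersection.
  x = 0: f ≡ 0 at y ∈ {2}; g ≡ 0 at y ∈ {7}; common: ∅.
  x = 1: f ≡ 0 at y ∈ {2}; g ≡ 0 at y ∈ {7}; common: ∅.
  x = 2: f ≡ 0 at y ∈ {2}; g ≡ 0 at y ∈ {7}; common: ∅.
  x = 3: f ≡ 0 at y ∈ {2}; g ≡ 0 at y ∈ {7}; common: ∅.
  x = 4: f ≡ 0 at y ∈ {2}; g ≡ 0 at y ∈ {7}; common: ∅.
  x = 5: f ≡ 0 at y ∈ {2}; g ≡ 0 at y ∈ {7}; common: ∅.
  x = 6: f ≡ 0 at y ∈ {2}; g ≡ 0 at y ∈ {7}; common: ∅.
  x = 7: f ≡ 0 at y ∈ {2}; g ≡ 0 at y ∈ {7}; common: ∅.
  x = 8: f ≡ 0 at y ∈ {2}; g ≡ 0 at y ∈ {7}; common: ∅.
  x = 9: f ≡ 0 at y ∈ {2}; g ≡ 0 at y ∈ {7}; common: ∅.
  x = 10: f ≡ 0 at y ∈ {2}; g ≡ 0 at y ∈ {7}; common: ∅.
Collecting: common zeros = ∅, so the count is 0.
Comparison with the Bézout bound: 0 ≤ 1 = deg(f)·deg(g), as expected for curves with no common component (the affine F_11-count falls short of the bound because intersections may lie at infinity, over extension fields, or carry multiplicity).


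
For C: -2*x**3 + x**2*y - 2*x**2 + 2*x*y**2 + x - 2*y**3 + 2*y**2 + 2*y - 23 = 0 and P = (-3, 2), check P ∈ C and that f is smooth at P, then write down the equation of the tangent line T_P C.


Tangent line at P: -45*x - 29*y - 77 = 0.

Step 1: f(-3, 2) = 0, so P lies on C.
Step 2: partial derivatives
  f_x(x, y) = -6*x**2 + 2*x*y - 4*x + 2*y**2 + 1, f_y(x, y) = x**2 + 4*x*y - 6*y**2 + 4*y + 2.
  f_x(P) = -45, f_y(P) = -29 (gradient nonzero, so P is smooth).
Step 3: tangent line at P: -45·(x − -3) + -29·(y − 2) = 0.
Expanding: -45*x - 29*y - 77 = 0.


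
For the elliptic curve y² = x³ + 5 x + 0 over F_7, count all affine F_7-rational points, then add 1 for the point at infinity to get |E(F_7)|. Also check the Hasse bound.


Affine points = {(0, 0), (2, 2), (2, 5), (3, 0), (4, 0), (6, 1), (6, 6)}; affine count = 7; |E(F_7)| = 8.

Discriminant check: Δ ∝ 4a³ + 27b² = 4·5³ + 27·0² = 4·125 + 27·0 ≡ 3 (mod 7). Nonzero ⇒ E is nonsingular.
For each x ∈ F_7, compute rhs = x³ + 5·x + 0 mod 7, then count y ∈ F_7 with y² ≡ rhs.
  x = 0: rhs = 0, matching y values: 0 (1 points).
  x = 1: rhs = 6, matching y values: none (0 points).
  x = 2: rhs = 4, matching y values: 2, 5 (2 points).
  x = 3: rhs = 0, matching y values: 0 (1 points).
  x = 4: rhs = 0, matching y values: 0 (1 points).
  x = 5: rhs = 3, matching y values: none (0 points).
  x = 6: rhs = 1, matching y values: 1, 6 (2 points).
Total affine count: 7.
Full point count |E(F_7)| = 7 + 1 = 8.
Hasse bound: |8 − (7+1)| = |0| = 0 ≤ 2√7 ≈ 5.2915 ✓.


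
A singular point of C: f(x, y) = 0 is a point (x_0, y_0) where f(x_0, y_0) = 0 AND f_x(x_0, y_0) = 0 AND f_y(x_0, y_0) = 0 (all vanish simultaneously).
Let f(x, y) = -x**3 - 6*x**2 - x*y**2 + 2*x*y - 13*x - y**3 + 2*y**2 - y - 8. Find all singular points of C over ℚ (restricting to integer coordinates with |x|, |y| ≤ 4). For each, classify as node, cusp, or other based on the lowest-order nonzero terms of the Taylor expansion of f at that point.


Singular points: {(-2, 1)}; classification: cusp.

Compute partial derivatives:
  f_x = -3*x**2 - 12*x - y**2 + 2*y - 13.
  f_y = -2*x*y + 2*x - 3*y**2 + 4*y - 1.
Scan x_0 ∈ {−4, ..., 4}. For each x_0, f_y(x_0, y) is a polynomial in y; find its integer roots y ∈ {−4, ..., 4}, then test f_x and f at those candidates.
  x = -4: f_y(-4, y) = -3*y**2 + 12*y - 9; vanishes at y ∈ {1, 3}. (-4, 1): f_x = -12 ≠ 0; (-4, 3): f_x = -16 ≠ 0.
  x = -3: f_y(-3, y) = -3*y**2 + 10*y - 7; vanishes at y ∈ {1}. (-3, 1): f_x = -3 ≠ 0.
  x = -2: f_y(-2, y) = -3*y**2 + 8*y - 5; vanishes at y ∈ {1}. (-2, 1): f_x = 0, f = 0 — SINGULAR.
  x = -1: f_y(-1, y) = -3*y**2 + 6*y - 3; vanishes at y ∈ {1}. (-1, 1): f_x = -3 ≠ 0.
  x = 0: f_y(0, y) = -3*y**2 + 4*y - 1; vanishes at y ∈ {1}. (0, 1): f_x = -12 ≠ 0.
  x = 1: f_y(1, y) = -3*y**2 + 2*y + 1; vanishes at y ∈ {1}. (1, 1): f_x = -27 ≠ 0.
  x = 2: f_y(2, y) = 3 - 3*y**2; vanishes at y ∈ {-1, 1}. (2, -1): f_x = -52 ≠ 0; (2, 1): f_x = -48 ≠ 0.
  x = 3: f_y(3, y) = -3*y**2 - 2*y + 5; vanishes at y ∈ {1}. (3, 1): f_x = -75 ≠ 0.
  x = 4: f_y(4, y) = -3*y**2 - 4*y + 7; vanishes at y ∈ {1}. (4, 1): f_x = -108 ≠ 0.
Only singular point on the grid: (-2, 1).
Classify: substitute x = -2 + u, y = 1 + v and expand: f = -u**3 - u*v**2 - v**3 + v**2.
No constant or linear terms (consistent with a singular point). Quadratic part: v**2. Cubic part: -u**3 - u*v**2 - v**3.
The quadratic part v**2 is a perfect square, so there is a single (double) tangent line v = 0, i.e. y = 1. Restricting the cubic part to that line (v = 0) leaves -u**3 ≠ 0, so f is not divisible by v and the branch is v² ≈ u**3 to lowest order — this is a cusp.
Classification: cusp.


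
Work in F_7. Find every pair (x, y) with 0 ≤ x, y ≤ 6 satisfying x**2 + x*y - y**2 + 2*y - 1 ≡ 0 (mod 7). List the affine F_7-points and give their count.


Affine F_7-points: {(0, 1), (1, 0), (1, 3), (2, 2), (3, 2), (3, 3), (6, 0), (6, 1)}; count = 8.

For each of the 49 pairs (x, y) ∈ F_7², evaluate f(x, y) mod 7. Record the zeros.
  x = 0: [0↦6, 1↦0, 2↦6, 3↦3, 4↦5, 5↦5, 6↦3]  zeros at y ∈ {1}
  x = 1: [0↦0, 1↦2, 2↦2, 3↦0, 4↦3, 5↦4, 6↦3]  zeros at y ∈ {0, 3}
  x = 2: [0↦3, 1↦6, 2↦0, 3↦6, 4↦3, 5↦5, 6↦5]  zeros at y ∈ {2}
  x = 3: [0↦1, 1↦5, 2↦0, 3↦0, 4↦5, 5↦1, 6↦2]  zeros at y ∈ {2, 3}
  x = 4: [0↦1, 1↦6, 2↦2, 3↦3, 4↦2, 5↦6, 6↦1]  zeros at y ∈ ∅
  x = 5: [0↦3, 1↦2, 2↦6, 3↦1, 4↦1, 5↦6, 6↦2]  zeros at y ∈ ∅
  x = 6: [0↦0, 1↦0, 2↦5, 3↦1, 4↦2, 5↦1, 6↦5]  zeros at y ∈ {0, 1}
Collecting zeros: affine points = {(0, 1), (1, 0), (1, 3), (2, 2), (3, 2), (3, 3), (6, 0), (6, 1)}.
Total count |C(F_7)_aff| = 8.


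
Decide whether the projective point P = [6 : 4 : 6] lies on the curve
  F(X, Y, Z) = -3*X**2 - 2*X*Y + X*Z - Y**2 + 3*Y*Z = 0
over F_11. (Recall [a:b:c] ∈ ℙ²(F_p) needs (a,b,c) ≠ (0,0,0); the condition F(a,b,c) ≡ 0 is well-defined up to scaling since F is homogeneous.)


F(6,4,6) ≡ 2 (mod 11); P is NOT on the curve.

Evaluate F(6, 4, 6) term-by-term (mod 11).
  -3*X**2 ↦ -3·36·1·1 = -108
  -2*X*Y ↦ -2·6·4·1 = -48
  X*Z ↦ 1·6·1·6 = 36
  -Y**2 ↦ -1·1·16·1 = -16
  3*Y*Z ↦ 3·1·4·6 = 72
Sum: F(6, 4, 6) = (-108) + (-48) + (36) + (-16) + (72) = -64.
Reducing mod 11: -64 ≡ 2 (mod 11).
Since F(a, b, c) ≡ 2 ≠ 0 (mod 11), P does NOT lie on the curve.


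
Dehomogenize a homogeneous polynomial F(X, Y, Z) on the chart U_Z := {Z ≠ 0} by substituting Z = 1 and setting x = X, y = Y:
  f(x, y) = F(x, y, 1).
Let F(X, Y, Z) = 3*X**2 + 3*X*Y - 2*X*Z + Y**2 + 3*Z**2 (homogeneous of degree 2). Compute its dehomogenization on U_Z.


f(x, y) = 3*x**2 + 3*x*y - 2*x + y**2 + 3

On U_Z we set Z = 1. Each monomial c·X^i·Y^j·Z^k in F becomes c·x^i·y^j·1^k = c·x^i·y^j.
Substituting Z = 1: F(X, Y, 1) = 3*x**2 + 3*x*y - 2*x + y**2 + 3.
Note: deg(f) ≤ deg(F) = 2; strict inequality happens when F is divisible by Z (lost terms).


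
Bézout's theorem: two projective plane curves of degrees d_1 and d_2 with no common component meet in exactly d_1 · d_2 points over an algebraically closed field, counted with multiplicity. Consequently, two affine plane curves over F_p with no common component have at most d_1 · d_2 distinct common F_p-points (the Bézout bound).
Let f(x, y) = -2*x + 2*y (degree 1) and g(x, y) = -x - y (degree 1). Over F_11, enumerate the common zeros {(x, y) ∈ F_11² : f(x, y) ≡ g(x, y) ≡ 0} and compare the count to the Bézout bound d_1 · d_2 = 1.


Common zeros: {(0, 0)}; count = 1; Bézout bound = 1.

deg(f) = 1, deg(g) = 1, so Bézout bound = 1.
Scan x ∈ F_11. For each x, list the y ∈ F_11 with f(x, y) ≡ 0 and those with g(x, y) ≡ 0 (mod 11); the common zeros in that column are the intersection.
  x = 0: f ≡ 0 at y ∈ {0}; g ≡ 0 at y ∈ {0}; common: {0}.
  x = 1: f ≡ 0 at y ∈ {1}; g ≡ 0 at y ∈ {10}; common: ∅.
  x = 2: f ≡ 0 at y ∈ {2}; g ≡ 0 at y ∈ {9}; common: ∅.
  x = 3: f ≡ 0 at y ∈ {3}; g ≡ 0 at y ∈ {8}; common: ∅.
  x = 4: f ≡ 0 at y ∈ {4}; g ≡ 0 at y ∈ {7}; common: ∅.
  x = 5: f ≡ 0 at y ∈ {5}; g ≡ 0 at y ∈ {6}; common: ∅.
  x = 6: f ≡ 0 at y ∈ {6}; g ≡ 0 at y ∈ {5}; common: ∅.
  x = 7: f ≡ 0 at y ∈ {7}; g ≡ 0 at y ∈ {4}; common: ∅.
  x = 8: f ≡ 0 at y ∈ {8}; g ≡ 0 at y ∈ {3}; common: ∅.
  x = 9: f ≡ 0 at y ∈ {9}; g ≡ 0 at y ∈ {2}; common: ∅.
  x = 10: f ≡ 0 at y ∈ {10}; g ≡ 0 at y ∈ {1}; common: ∅.
Collecting: common zeros = {(0, 0)}, so the count is 1.
Comparison with the Bézout bound: 1 ≤ 1 = deg(f)·deg(g), as expected for curves with no common component (the bound is attained).


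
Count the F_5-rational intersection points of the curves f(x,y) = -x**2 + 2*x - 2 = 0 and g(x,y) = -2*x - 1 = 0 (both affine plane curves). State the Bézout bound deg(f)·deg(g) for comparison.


Common zeros: ∅; count = 0; Bézout bound = 2.

deg(f) = 2, deg(g) = 1, so Bézout bound = 2.
Scan x ∈ F_5. For each x, list the y ∈ F_5 with f(x, y) ≡ 0 and those with g(x, y) ≡ 0 (mod 5); the common zeros in that column are the intersection.
  x = 0: f ≡ 0 at y ∈ ∅; g ≡ 0 at y ∈ ∅; common: ∅.
  x = 1: f ≡ 0 at y ∈ ∅; g ≡ 0 at y ∈ ∅; common: ∅.
  x = 2: f ≡ 0 at y ∈ ∅; g ≡ 0 at y ∈ {0, 1, 2, 3, 4}; common: ∅.
  x = 3: f ≡ 0 at y ∈ {0, 1, 2, 3, 4}; g ≡ 0 at y ∈ ∅; common: ∅.
  x = 4: f ≡ 0 at y ∈ {0, 1, 2, 3, 4}; g ≡ 0 at y ∈ ∅; common: ∅.
Collecting: common zeros = ∅, so the count is 0.
Comparison with the Bézout bound: 0 ≤ 2 = deg(f)·deg(g), as expected for curves with no common component (the affine F_5-count falls short of the bound because intersections may lie at infinity, over extension fields, or carry multiplicity).


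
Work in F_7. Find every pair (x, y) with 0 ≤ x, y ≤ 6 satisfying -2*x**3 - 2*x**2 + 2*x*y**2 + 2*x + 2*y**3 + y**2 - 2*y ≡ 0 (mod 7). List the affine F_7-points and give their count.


Affine F_7-points: {(0, 0), (4, 4)}; count = 2.

For each of the 49 pairs (x, y) ∈ F_7², evaluate f(x, y) mod 7. Record the zeros.
  x = 0: [0↦0, 1↦1, 2↦2, 3↦1, 4↦3, 5↦6, 6↦1]  zeros at y ∈ {0}
  x = 1: [0↦5, 1↦1, 2↦1, 3↦3, 4↦5, 5↦5, 6↦1]  zeros at y ∈ ∅
  x = 2: [0↦1, 1↦6, 2↦5, 3↦3, 4↦5, 5↦2, 6↦6]  zeros at y ∈ ∅
  x = 3: [0↦4, 1↦4, 2↦2, 3↦3, 4↦5, 5↦6, 6↦4]  zeros at y ∈ ∅
  x = 4: [0↦2, 1↦4, 2↦1, 3↦5, 4↦0, 5↦5, 6↦4]  zeros at y ∈ {4}
  x = 5: [0↦4, 1↦1, 2↦4, 3↦4, 4↦6, 5↦1, 6↦1]  zeros at y ∈ ∅
  x = 6: [0↦5, 1↦4, 2↦6, 3↦2, 4↦4, 5↦3, 6↦4]  zeros at y ∈ ∅
Collecting zeros: affine points = {(0, 0), (4, 4)}.
Total count |C(F_7)_aff| = 2.


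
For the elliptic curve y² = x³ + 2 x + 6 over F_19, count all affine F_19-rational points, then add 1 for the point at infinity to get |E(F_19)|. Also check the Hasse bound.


Affine points = {(0, 5), (0, 14), (1, 3), (1, 16), (3, 1), (3, 18), (6, 5), (6, 14), (10, 0), (13, 5), (13, 14), (14, 2), (14, 17), (16, 7), (16, 12)}; affine count = 15; |E(F_19)| = 16.

Discriminant check: Δ ∝ 4a³ + 27b² = 4·2³ + 27·6² = 4·8 + 27·36 ≡ 16 (mod 19). Nonzero ⇒ E is nonsingular.
For each x ∈ F_19, compute rhs = x³ + 2·x + 6 mod 19, then count y ∈ F_19 with y² ≡ rhs.
  x = 0: rhs = 6, matching y values: 5, 14 (2 points).
  x = 1: rhs = 9, matching y values: 3, 16 (2 points).
  x = 2: rhs = 18, matching y values: none (0 points).
  x = 3: rhs = 1, matching y values: 1, 18 (2 points).
  x = 4: rhs = 2, matching y values: none (0 points).
  x = 5: rhs = 8, matching y values: none (0 points).
  x = 6: rhs = 6, matching y values: 5, 14 (2 points).
  x = 7: rhs = 2, matching y values: none (0 points).
  x = 8: rhs = 2, matching y values: none (0 points).
  x = 9: rhs = 12, matching y values: none (0 points).
  x = 10: rhs = 0, matching y values: 0 (1 points).
  x = 11: rhs = 10, matching y values: none (0 points).
  x = 12: rhs = 10, matching y values: none (0 points).
  x = 13: rhs = 6, matching y values: 5, 14 (2 points).
  x = 14: rhs = 4, matching y values: 2, 17 (2 points).
  x = 15: rhs = 10, matching y values: none (0 points).
  x = 16: rhs = 11, matching y values: 7, 12 (2 points).
  x = 17: rhs = 13, matching y values: none (0 points).
  x = 18: rhs = 3, matching y values: none (0 points).
Total affine count: 15.
Full point count |E(F_19)| = 15 + 1 = 16.
Hasse bound: |16 − (19+1)| = |-4| = 4 ≤ 2√19 ≈ 8.7178 ✓.


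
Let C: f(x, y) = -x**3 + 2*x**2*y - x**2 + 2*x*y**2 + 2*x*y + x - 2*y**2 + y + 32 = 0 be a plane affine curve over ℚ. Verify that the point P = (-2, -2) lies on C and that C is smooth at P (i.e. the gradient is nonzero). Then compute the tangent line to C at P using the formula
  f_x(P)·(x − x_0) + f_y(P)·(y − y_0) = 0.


Tangent line at P: 13*x + 29*y + 84 = 0.

Step 1: f(-2, -2) = 0, so P lies on C.
Step 2: partial derivatives
  f_x(x, y) = -3*x**2 + 4*x*y - 2*x + 2*y**2 + 2*y + 1, f_y(x, y) = 2*x**2 + 4*x*y + 2*x - 4*y + 1.
  f_x(P) = 13, f_y(P) = 29 (gradient nonzero, so P is smooth).
Step 3: tangent line at P: 13·(x − -2) + 29·(y − -2) = 0.
Expanding: 13*x + 29*y + 84 = 0.


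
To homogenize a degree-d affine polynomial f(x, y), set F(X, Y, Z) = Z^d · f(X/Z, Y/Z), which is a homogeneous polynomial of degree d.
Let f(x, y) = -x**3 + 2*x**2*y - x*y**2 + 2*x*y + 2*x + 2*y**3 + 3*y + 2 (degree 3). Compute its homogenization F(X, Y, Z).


F(X, Y, Z) = -X**3 + 2*X**2*Y - X*Y**2 + 2*X*Y*Z + 2*X*Z**2 + 2*Y**3 + 3*Y*Z**2 + 2*Z**3

deg(f) = 3.
Substitute x = X/Z, y = Y/Z into f, then multiply by Z^3.
  monomial -1·x^3·y^0 ↦ -1·X^3·Y^0·Z^0.
  monomial 2·x^2·y^1 ↦ 2·X^2·Y^1·Z^0.
  monomial -1·x^1·y^2 ↦ -1·X^1·Y^2·Z^0.
  monomial 2·x^1·y^1 ↦ 2·X^1·Y^1·Z^1.
  monomial 2·x^1·y^0 ↦ 2·X^1·Y^0·Z^2.
  monomial 2·x^0·y^3 ↦ 2·X^0·Y^3·Z^0.
  monomial 3·x^0·y^1 ↦ 3·X^0·Y^1·Z^2.
  monomial 2·x^0·y^0 ↦ 2·X^0·Y^0·Z^3.
Collecting: F(X, Y, Z) = -X**3 + 2*X**2*Y - X*Y**2 + 2*X*Y*Z + 2*X*Z**2 + 2*Y**3 + 3*Y*Z**2 + 2*Z**3.


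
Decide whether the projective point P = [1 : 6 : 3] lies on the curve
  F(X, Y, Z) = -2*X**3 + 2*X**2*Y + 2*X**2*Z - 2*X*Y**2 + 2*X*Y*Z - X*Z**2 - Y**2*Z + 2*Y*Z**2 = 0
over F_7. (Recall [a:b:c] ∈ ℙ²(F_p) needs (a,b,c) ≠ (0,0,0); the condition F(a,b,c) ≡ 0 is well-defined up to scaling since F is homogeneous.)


F(1,6,3) ≡ 6 (mod 7); P is NOT on the curve.

Evaluate F(1, 6, 3) term-by-term (mod 7).
  -2*X**3 ↦ -2·1·1·1 = -2
  2*X**2*Y ↦ 2·1·6·1 = 12
  2*X**2*Z ↦ 2·1·1·3 = 6
  -2*X*Y**2 ↦ -2·1·36·1 = -72
  2*X*Y*Z ↦ 2·1·6·3 = 36
  -X*Z**2 ↦ -1·1·1·9 = -9
  -Y**2*Z ↦ -1·1·36·3 = -108
  2*Y*Z**2 ↦ 2·1·6·9 = 108
Sum: F(1, 6, 3) = (-2) + (12) + (6) + (-72) + (36) + (-9) + (-108) + (108) = -29.
Reducing mod 7: -29 ≡ 6 (mod 7).
Since F(a, b, c) ≡ 6 ≠ 0 (mod 7), P does NOT lie on the curve.


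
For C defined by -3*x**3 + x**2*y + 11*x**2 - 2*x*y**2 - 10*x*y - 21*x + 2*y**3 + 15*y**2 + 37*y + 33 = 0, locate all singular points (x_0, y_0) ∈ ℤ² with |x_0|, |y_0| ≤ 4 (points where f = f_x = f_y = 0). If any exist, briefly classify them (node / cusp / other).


Singular points: {(1, -2)}; classification: cusp.

Compute partial derivatives:
  f_x = -9*x**2 + 2*x*y + 22*x - 2*y**2 - 10*y - 21.
  f_y = x**2 - 4*x*y - 10*x + 6*y**2 + 30*y + 37.
Scan x_0 ∈ {−4, ..., 4}. For each x_0, f_y(x_0, y) is a polynomial in y; find its integer roots y ∈ {−4, ..., 4}, then test f_x and f at those candidates.
  x = -4: f_y(-4, y) = 6*y**2 + 46*y + 93; no integer root y with |y| ≤ 4.
  x = -3: f_y(-3, y) = 6*y**2 + 42*y + 76; no integer root y with |y| ≤ 4.
  x = -2: f_y(-2, y) = 6*y**2 + 38*y + 61; no integer root y with |y| ≤ 4.
  x = -1: f_y(-1, y) = 6*y**2 + 34*y + 48; vanishes at y ∈ {-3}. (-1, -3): f_x = -34 ≠ 0.
  x = 0: f_y(0, y) = 6*y**2 + 30*y + 37; no integer root y with |y| ≤ 4.
  x = 1: f_y(1, y) = 6*y**2 + 26*y + 28; vanishes at y ∈ {-2}. (1, -2): f_x = 0, f = 0 — SINGULAR.
  x = 2: f_y(2, y) = 6*y**2 + 22*y + 21; no integer root y with |y| ≤ 4.
  x = 3: f_y(3, y) = 6*y**2 + 18*y + 16; no integer root y with |y| ≤ 4.
  x = 4: f_y(4, y) = 6*y**2 + 14*y + 13; no integer root y with |y| ≤ 4.
Only singular point on the grid: (1, -2).
Classify: substitute x = 1 + u, y = -2 + v and expand: f = -3*u**3 + u**2*v - 2*u*v**2 + 2*v**3 + v**2.
No constant or linear terms (consistent with a singular point). Quadratic part: v**2. Cubic part: -3*u**3 + u**2*v - 2*u*v**2 + 2*v**3.
The quadratic part v**2 is a perfect square, so there is a single (double) tangent line v = 0, i.e. y = -2. Restricting the cubic part to that line (v = 0) leaves -3*u**3 ≠ 0, so f is not divisible by v and the branch is v² ≈ 3*u**3 to lowest order — this is a cusp.
Classification: cusp.


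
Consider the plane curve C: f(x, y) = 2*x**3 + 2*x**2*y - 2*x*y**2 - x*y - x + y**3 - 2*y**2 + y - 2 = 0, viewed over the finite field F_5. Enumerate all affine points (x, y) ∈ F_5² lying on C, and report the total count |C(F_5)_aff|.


Affine F_5-points: {(0, 2), (0, 3), (1, 2), (2, 2)}; count = 4.

For each of the 25 pairs (x, y) ∈ F_5², evaluate f(x, y) mod 5. Record the zeros.
  x = 0: [0↦3, 1↦3, 2↦0, 3↦0, 4↦4]  zeros at y ∈ {2, 3}
  x = 1: [0↦4, 1↦3, 2↦0, 3↦1, 4↦2]  zeros at y ∈ {2}
  x = 2: [0↦2, 1↦4, 2↦0, 3↦1, 4↦3]  zeros at y ∈ {2}
  x = 3: [0↦4, 1↦3, 2↦2, 3↦2, 4↦4]  zeros at y ∈ ∅
  x = 4: [0↦2, 1↦2, 2↦3, 3↦1, 4↦2]  zeros at y ∈ ∅
Collecting zeros: affine points = {(0, 2), (0, 3), (1, 2), (2, 2)}.
Total count |C(F_5)_aff| = 4.


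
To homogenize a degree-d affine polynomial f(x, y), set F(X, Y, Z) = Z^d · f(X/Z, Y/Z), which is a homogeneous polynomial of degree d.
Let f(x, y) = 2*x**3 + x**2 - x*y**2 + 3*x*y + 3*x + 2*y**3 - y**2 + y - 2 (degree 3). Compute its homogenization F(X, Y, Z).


F(X, Y, Z) = 2*X**3 + X**2*Z - X*Y**2 + 3*X*Y*Z + 3*X*Z**2 + 2*Y**3 - Y**2*Z + Y*Z**2 - 2*Z**3

deg(f) = 3.
Substitute x = X/Z, y = Y/Z into f, then multiply by Z^3.
  monomial 2·x^3·y^0 ↦ 2·X^3·Y^0·Z^0.
  monomial 1·x^2·y^0 ↦ 1·X^2·Y^0·Z^1.
  monomial -1·x^1·y^2 ↦ -1·X^1·Y^2·Z^0.
  monomial 3·x^1·y^1 ↦ 3·X^1·Y^1·Z^1.
  monomial 3·x^1·y^0 ↦ 3·X^1·Y^0·Z^2.
  monomial 2·x^0·y^3 ↦ 2·X^0·Y^3·Z^0.
  monomial -1·x^0·y^2 ↦ -1·X^0·Y^2·Z^1.
  monomial 1·x^0·y^1 ↦ 1·X^0·Y^1·Z^2.
  monomial -2·x^0·y^0 ↦ -2·X^0·Y^0·Z^3.
Collecting: F(X, Y, Z) = 2*X**3 + X**2*Z - X*Y**2 + 3*X*Y*Z + 3*X*Z**2 + 2*Y**3 - Y**2*Z + Y*Z**2 - 2*Z**3.


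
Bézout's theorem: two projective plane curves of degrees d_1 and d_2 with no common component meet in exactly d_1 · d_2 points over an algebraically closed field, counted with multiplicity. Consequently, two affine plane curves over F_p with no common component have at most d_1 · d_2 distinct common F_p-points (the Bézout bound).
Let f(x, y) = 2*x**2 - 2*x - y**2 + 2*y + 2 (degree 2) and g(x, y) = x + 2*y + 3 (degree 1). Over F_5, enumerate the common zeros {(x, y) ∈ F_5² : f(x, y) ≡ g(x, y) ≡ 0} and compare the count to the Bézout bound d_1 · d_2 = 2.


Common zeros: ∅; count = 0; Bézout bound = 2.

deg(f) = 2, deg(g) = 1, so Bézout bound = 2.
Scan x ∈ F_5. For each x, list the y ∈ F_5 with f(x, y) ≡ 0 and those with g(x, y) ≡ 0 (mod 5); the common zeros in that column are the intersection.
  x = 0: f ≡ 0 at y ∈ ∅; g ≡ 0 at y ∈ {1}; common: ∅.
  x = 1: f ≡ 0 at y ∈ ∅; g ≡ 0 at y ∈ {3}; common: ∅.
  x = 2: f ≡ 0 at y ∈ ∅; g ≡ 0 at y ∈ {0}; common: ∅.
  x = 3: f ≡ 0 at y ∈ {1}; g ≡ 0 at y ∈ {2}; common: ∅.
  x = 4: f ≡ 0 at y ∈ ∅; g ≡ 0 at y ∈ {4}; common: ∅.
Collecting: common zeros = ∅, so the count is 0.
Comparison with the Bézout bound: 0 ≤ 2 = deg(f)·deg(g), as expected for curves with no common component (the affine F_5-count falls short of the bound because intersections may lie at infinity, over extension fields, or carry multiplicity).


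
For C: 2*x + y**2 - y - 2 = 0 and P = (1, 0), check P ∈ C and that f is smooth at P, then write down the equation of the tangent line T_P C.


Tangent line at P: 2*x - y - 2 = 0.

Step 1: f(1, 0) = 0, so P lies on C.
Step 2: partial derivatives
  f_x(x, y) = 2, f_y(x, y) = 2*y - 1.
  f_x(P) = 2, f_y(P) = -1 (gradient nonzero, so P is smooth).
Step 3: tangent line at P: 2·(x − 1) + -1·(y − 0) = 0.
Expanding: 2*x - y - 2 = 0.


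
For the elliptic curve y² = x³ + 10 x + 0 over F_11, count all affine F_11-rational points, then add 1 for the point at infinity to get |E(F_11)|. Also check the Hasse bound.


Affine points = {(0, 0), (1, 0), (4, 4), (4, 7), (6, 1), (6, 10), (8, 3), (8, 8), (9, 4), (9, 7), (10, 0)}; affine count = 11; |E(F_11)| = 12.

Discriminant check: Δ ∝ 4a³ + 27b² = 4·10³ + 27·0² = 4·1000 + 27·0 ≡ 7 (mod 11). Nonzero ⇒ E is nonsingular.
For each x ∈ F_11, compute rhs = x³ + 10·x + 0 mod 11, then count y ∈ F_11 with y² ≡ rhs.
  x = 0: rhs = 0, matching y values: 0 (1 points).
  x = 1: rhs = 0, matching y values: 0 (1 points).
  x = 2: rhs = 6, matching y values: none (0 points).
  x = 3: rhs = 2, matching y values: none (0 points).
  x = 4: rhs = 5, matching y values: 4, 7 (2 points).
  x = 5: rhs = 10, matching y values: none (0 points).
  x = 6: rhs = 1, matching y values: 1, 10 (2 points).
  x = 7: rhs = 6, matching y values: none (0 points).
  x = 8: rhs = 9, matching y values: 3, 8 (2 points).
  x = 9: rhs = 5, matching y values: 4, 7 (2 points).
  x = 10: rhs = 0, matching y values: 0 (1 points).
Total affine count: 11.
Full point count |E(F_11)| = 11 + 1 = 12.
Hasse bound: |12 − (11+1)| = |0| = 0 ≤ 2√11 ≈ 6.6332 ✓.


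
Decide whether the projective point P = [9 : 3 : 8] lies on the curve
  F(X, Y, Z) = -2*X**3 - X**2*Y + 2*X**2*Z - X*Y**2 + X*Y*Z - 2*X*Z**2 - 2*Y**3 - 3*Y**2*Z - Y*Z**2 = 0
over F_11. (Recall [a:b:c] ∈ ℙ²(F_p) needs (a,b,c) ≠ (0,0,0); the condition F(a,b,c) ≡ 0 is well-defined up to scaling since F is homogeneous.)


F(9,3,8) ≡ 8 (mod 11); P is NOT on the curve.

Evaluate F(9, 3, 8) term-by-term (mod 11).
  -2*X**3 ↦ -2·729·1·1 = -1458
  -X**2*Y ↦ -1·81·3·1 = -243
  2*X**2*Z ↦ 2·81·1·8 = 1296
  -X*Y**2 ↦ -1·9·9·1 = -81
  X*Y*Z ↦ 1·9·3·8 = 216
  -2*X*Z**2 ↦ -2·9·1·64 = -1152
  -2*Y**3 ↦ -2·1·27·1 = -54
  -3*Y**2*Z ↦ -3·1·9·8 = -216
  -Y*Z**2 ↦ -1·1·3·64 = -192
Sum: F(9, 3, 8) = (-1458) + (-243) + (1296) + (-81) + (216) + (-1152) + (-54) + (-216) + (-192) = -1884.
Reducing mod 11: -1884 ≡ 8 (mod 11).
Since F(a, b, c) ≡ 8 ≠ 0 (mod 11), P does NOT lie on the curve.


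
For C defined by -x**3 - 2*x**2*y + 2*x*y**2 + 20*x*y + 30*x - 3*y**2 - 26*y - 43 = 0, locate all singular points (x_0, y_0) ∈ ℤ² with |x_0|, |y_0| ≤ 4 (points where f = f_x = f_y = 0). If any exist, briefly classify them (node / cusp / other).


Singular points: {(2, -3)}; classification: cusp.

Compute partial derivatives:
  f_x = -3*x**2 - 4*x*y + 2*y**2 + 20*y + 30.
  f_y = -2*x**2 + 4*x*y + 20*x - 6*y - 26.
Scan x_0 ∈ {−4, ..., 4}. For each x_0, f_y(x_0, y) is a polynomial in y; find its integer roots y ∈ {−4, ..., 4}, then test f_x and f at those candidates.
  x = -4: f_y(-4, y) = -22*y - 138; no integer root y with |y| ≤ 4.
  x = -3: f_y(-3, y) = -18*y - 104; no integer root y with |y| ≤ 4.
  x = -2: f_y(-2, y) = -14*y - 74; no integer root y with |y| ≤ 4.
  x = -1: f_y(-1, y) = -10*y - 48; no integer root y with |y| ≤ 4.
  x = 0: f_y(0, y) = -6*y - 26; no integer root y with |y| ≤ 4.
  x = 1: f_y(1, y) = -2*y - 8; vanishes at y ∈ {-4}. (1, -4): f_x = -5 ≠ 0.
  x = 2: f_y(2, y) = 2*y + 6; vanishes at y ∈ {-3}. (2, -3): f_x = 0, f = 0 — SINGULAR.
  x = 3: f_y(3, y) = 6*y + 16; no integer root y with |y| ≤ 4.
  x = 4: f_y(4, y) = 10*y + 22; no integer root y with |y| ≤ 4.
Only singular point on the grid: (2, -3).
Classify: substitute x = 2 + u, y = -3 + v and expand: f = -u**3 - 2*u**2*v + 2*u*v**2 + v**2.
No constant or linear terms (consistent with a singular point). Quadratic part: v**2. Cubic part: -u**3 - 2*u**2*v + 2*u*v**2.
The quadratic part v**2 is a perfect square, so there is a single (double) tangent line v = 0, i.e. y = -3. Restricting the cubic part to that line (v = 0) leaves -u**3 ≠ 0, so f is not divisible by v and the branch is v² ≈ u**3 to lowest order — this is a cusp.
Classification: cusp.


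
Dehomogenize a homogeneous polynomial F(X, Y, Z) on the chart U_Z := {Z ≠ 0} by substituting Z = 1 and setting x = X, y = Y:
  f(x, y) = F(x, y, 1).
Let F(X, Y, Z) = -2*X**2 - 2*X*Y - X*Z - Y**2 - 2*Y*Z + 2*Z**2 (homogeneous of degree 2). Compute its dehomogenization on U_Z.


f(x, y) = -2*x**2 - 2*x*y - x - y**2 - 2*y + 2

On U_Z we set Z = 1. Each monomial c·X^i·Y^j·Z^k in F becomes c·x^i·y^j·1^k = c·x^i·y^j.
Substituting Z = 1: F(X, Y, 1) = -2*x**2 - 2*x*y - x - y**2 - 2*y + 2.
Note: deg(f) ≤ deg(F) = 2; strict inequality happens when F is divisible by Z (lost terms).


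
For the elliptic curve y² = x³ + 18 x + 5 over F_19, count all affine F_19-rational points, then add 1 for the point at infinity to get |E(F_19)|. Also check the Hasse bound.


Affine points = {(0, 9), (0, 10), (1, 9), (1, 10), (2, 7), (2, 12), (5, 7), (5, 12), (6, 5), (6, 14), (10, 8), (10, 11), (12, 7), (12, 12), (13, 2), (13, 17), (16, 0), (18, 9), (18, 10)}; affine count = 19; |E(F_19)| = 20.

Discriminant check: Δ ∝ 4a³ + 27b² = 4·18³ + 27·5² = 4·5832 + 27·25 ≡ 6 (mod 19). Nonzero ⇒ E is nonsingular.
For each x ∈ F_19, compute rhs = x³ + 18·x + 5 mod 19, then count y ∈ F_19 with y² ≡ rhs.
  x = 0: rhs = 5, matching y values: 9, 10 (2 points).
  x = 1: rhs = 5, matching y values: 9, 10 (2 points).
  x = 2: rhs = 11, matching y values: 7, 12 (2 points).
  x = 3: rhs = 10, matching y values: none (0 points).
  x = 4: rhs = 8, matching y values: none (0 points).
  x = 5: rhs = 11, matching y values: 7, 12 (2 points).
  x = 6: rhs = 6, matching y values: 5, 14 (2 points).
  x = 7: rhs = 18, matching y values: none (0 points).
  x = 8: rhs = 15, matching y values: none (0 points).
  x = 9: rhs = 3, matching y values: none (0 points).
  x = 10: rhs = 7, matching y values: 8, 11 (2 points).
  x = 11: rhs = 14, matching y values: none (0 points).
  x = 12: rhs = 11, matching y values: 7, 12 (2 points).
  x = 13: rhs = 4, matching y values: 2, 17 (2 points).
  x = 14: rhs = 18, matching y values: none (0 points).
  x = 15: rhs = 2, matching y values: none (0 points).
  x = 16: rhs = 0, matching y values: 0 (1 points).
  x = 17: rhs = 18, matching y values: none (0 points).
  x = 18: rhs = 5, matching y values: 9, 10 (2 points).
Total affine count: 19.
Full point count |E(F_19)| = 19 + 1 = 20.
Hasse bound: |20 − (19+1)| = |0| = 0 ≤ 2√19 ≈ 8.7178 ✓.
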